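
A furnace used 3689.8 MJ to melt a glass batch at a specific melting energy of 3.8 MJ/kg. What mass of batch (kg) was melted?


Rearrange E = m * s for m:
  m = E / s
  m = 3689.8 / 3.8 = 971.0 kg

971.0 kg


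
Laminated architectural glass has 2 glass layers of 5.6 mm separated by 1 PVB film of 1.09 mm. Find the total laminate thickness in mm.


Total thickness = glass contribution + PVB contribution
  Glass: 2 * 5.6 = 11.2 mm
  PVB: 1 * 1.09 = 1.09 mm
  Total = 11.2 + 1.09 = 12.29 mm

12.29 mm


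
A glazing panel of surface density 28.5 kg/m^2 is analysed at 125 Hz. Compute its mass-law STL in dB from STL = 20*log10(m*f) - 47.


Mass law: STL = 20 * log10(m * f) - 47
  m * f = 28.5 * 125 = 3562.5
  log10(3562.5) = 3.55175
  STL = 20 * 3.55175 - 47 = 71.035 - 47 = 24.0 dB

24.0 dB


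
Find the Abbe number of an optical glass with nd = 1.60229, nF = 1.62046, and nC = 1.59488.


Abbe number formula: Vd = (nd - 1) / (nF - nC)
  nd - 1 = 1.60229 - 1 = 0.60229
  nF - nC = 1.62046 - 1.59488 = 0.02558
  Vd = 0.60229 / 0.02558 = 23.55

23.55


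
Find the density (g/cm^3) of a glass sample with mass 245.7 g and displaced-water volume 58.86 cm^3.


Use the definition of density:
  rho = mass / volume
  rho = 245.7 / 58.86 = 4.174 g/cm^3

4.174 g/cm^3


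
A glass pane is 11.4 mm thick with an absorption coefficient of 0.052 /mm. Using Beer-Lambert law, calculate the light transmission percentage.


Beer-Lambert law: T = exp(-alpha * thickness)
  exponent = -0.052 * 11.4 = -0.5928
  T = exp(-0.5928) = 0.5528
  Percentage = 0.5528 * 100 = 55.28%

55.28%


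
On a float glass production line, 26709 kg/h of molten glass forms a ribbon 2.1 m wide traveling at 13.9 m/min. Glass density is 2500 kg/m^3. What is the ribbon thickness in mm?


Ribbon cross-section from mass balance:
  Volume rate = throughput / density = 26709 / 2500 = 10.6836 m^3/h
  thickness = volume rate / (speed * 60 * width), i.e.
  thickness = throughput / (60 * speed * width * density) * 1000
  thickness = 26709 / (60 * 13.9 * 2.1 * 2500) * 1000 = 6.1 mm

6.1 mm


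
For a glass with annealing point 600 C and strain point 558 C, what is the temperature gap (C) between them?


Gap = T_anneal - T_strain:
  gap = 600 - 558 = 42 C

42 C


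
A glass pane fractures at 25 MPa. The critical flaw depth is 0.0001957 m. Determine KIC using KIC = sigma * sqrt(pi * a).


Fracture toughness: KIC = sigma * sqrt(pi * a)
  pi * a = pi * 0.0001957 = 0.00061481
  sqrt(pi * a) = 0.024795
  KIC = 25 * 0.024795 = 0.62 MPa*sqrt(m)

0.62 MPa*sqrt(m)


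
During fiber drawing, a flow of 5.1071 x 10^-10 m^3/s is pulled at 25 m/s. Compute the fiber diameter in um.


Cross-sectional area from continuity:
  A = Q / v = 5.1071 x 10^-10 / 25 = 2.04284 x 10^-11 m^2
Diameter from circular cross-section:
  d = sqrt(4A / pi) * 10^6 (m -> um)
  d = sqrt(4 * 2.04284 x 10^-11 / pi) * 10^6 = 5.1 um

5.1 um


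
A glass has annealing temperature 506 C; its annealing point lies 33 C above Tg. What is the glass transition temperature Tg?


Rearrange T_anneal = Tg + offset for Tg:
  Tg = T_anneal - offset = 506 - 33 = 473 C

473 C


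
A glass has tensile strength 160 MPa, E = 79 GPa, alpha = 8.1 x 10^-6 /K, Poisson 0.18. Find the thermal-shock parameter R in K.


Thermal shock resistance: R = sigma * (1 - nu) / (E * alpha)
  Numerator = 160 * (1 - 0.18) = 131.2
  Denominator = 79 * 1000 * (8.1 x 10^-6) = 0.6399
  R = 131.2 / 0.6399 = 205.0 K

205.0 K


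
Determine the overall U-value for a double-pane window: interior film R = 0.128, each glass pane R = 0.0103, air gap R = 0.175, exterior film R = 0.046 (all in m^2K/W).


Total thermal resistance (series):
  R_total = R_in + R_glass + R_air + R_glass + R_out
  R_total = 0.128 + 0.0103 + 0.175 + 0.0103 + 0.046 = 0.3696 m^2K/W
U-value = 1 / R_total = 1 / 0.3696 = 2.706 W/m^2K

2.706 W/m^2K


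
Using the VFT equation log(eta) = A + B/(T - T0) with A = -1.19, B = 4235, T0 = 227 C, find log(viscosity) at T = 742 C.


VFT equation: log(eta) = A + B / (T - T0)
  T - T0 = 742 - 227 = 515
  B / (T - T0) = 4235 / 515 = 8.223
  log(eta) = -1.19 + 8.223 = 7.033

7.033


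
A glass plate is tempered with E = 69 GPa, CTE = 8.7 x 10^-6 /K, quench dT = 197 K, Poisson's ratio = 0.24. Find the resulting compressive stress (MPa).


Tempering stress: sigma = E * alpha * dT / (1 - nu)
  E (MPa) = 69 * 1000 = 69000
  Numerator = 69000 * (8.7 x 10^-6) * 197 = 118.2591
  Denominator = 1 - 0.24 = 0.76
  sigma = 118.2591 / 0.76 = 155.6 MPa

155.6 MPa


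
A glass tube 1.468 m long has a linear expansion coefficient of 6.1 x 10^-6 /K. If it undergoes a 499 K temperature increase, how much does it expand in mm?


Thermal expansion formula: dL = alpha * L0 * dT
  dL = (6.1 x 10^-6) * 1.468 * 499 = 0.00446845 m
Convert to mm: 0.00446845 * 1000 = 4.4684 mm

4.4684 mm


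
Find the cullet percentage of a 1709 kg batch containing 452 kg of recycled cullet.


Cullet ratio = (cullet mass / total batch mass) * 100
  Ratio = 452 / 1709 * 100 = 26.45%

26.45%


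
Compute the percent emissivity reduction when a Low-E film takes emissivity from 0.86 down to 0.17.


Percentage reduction = (1 - coated/uncoated) * 100
  Ratio = 0.17 / 0.86 = 0.1977
  Reduction = (1 - 0.1977) * 100 = 80.2%

80.2%


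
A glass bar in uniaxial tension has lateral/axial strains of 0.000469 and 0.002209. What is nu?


Poisson's ratio: nu = lateral strain / axial strain
  nu = 0.000469 / 0.002209 = 0.2123

0.2123


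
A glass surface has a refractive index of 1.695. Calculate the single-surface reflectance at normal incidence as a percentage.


Fresnel reflectance at normal incidence:
  R = ((n - 1)/(n + 1))^2
  (n - 1)/(n + 1) = (1.695 - 1)/(1.695 + 1) = 0.257885
  R = 0.257885^2 = 0.0665047
  R(%) = 0.0665047 * 100 = 6.65%

6.65%


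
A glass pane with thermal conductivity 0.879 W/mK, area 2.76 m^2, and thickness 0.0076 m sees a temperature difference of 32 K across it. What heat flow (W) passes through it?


Fourier's law: Q = k * A * dT / t
  Q = 0.879 * 2.76 * 32 / 0.0076
  Q = 77.63328 / 0.0076 = 10214.9 W

10214.9 W


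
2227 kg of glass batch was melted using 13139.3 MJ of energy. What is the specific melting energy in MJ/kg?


Rearrange E = m * s for s:
  s = E / m
  s = 13139.3 / 2227 = 5.9 MJ/kg

5.9 MJ/kg


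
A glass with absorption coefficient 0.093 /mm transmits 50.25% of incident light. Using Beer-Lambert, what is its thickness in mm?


Rearrange T = exp(-alpha * thickness):
  thickness = -ln(T) / alpha
  T = 50.25/100 = 0.5025
  ln(T) = -0.68816
  -ln(T) = 0.68816
  thickness = 0.68816 / 0.093 = 7.4 mm

7.4 mm


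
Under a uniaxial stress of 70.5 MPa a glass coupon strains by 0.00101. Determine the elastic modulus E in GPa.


Young's modulus: E = stress / strain
  E = 70.5 MPa / 0.00101 = 69801.98 MPa
Convert to GPa: 69801.98 / 1000 = 69.8 GPa

69.8 GPa


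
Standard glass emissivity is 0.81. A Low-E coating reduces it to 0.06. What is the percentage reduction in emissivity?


Percentage reduction = (1 - coated/uncoated) * 100
  Ratio = 0.06 / 0.81 = 0.0741
  Reduction = (1 - 0.0741) * 100 = 92.6%

92.6%


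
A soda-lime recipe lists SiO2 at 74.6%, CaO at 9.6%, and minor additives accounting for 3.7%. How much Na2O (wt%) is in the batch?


Pieces sum to 100%:
  Na2O = 100 - (SiO2 + CaO + others)
  Na2O = 100 - (74.6 + 9.6 + 3.7) = 12.1%

12.1%


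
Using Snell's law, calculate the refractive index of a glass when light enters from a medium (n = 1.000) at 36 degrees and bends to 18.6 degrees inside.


Apply Snell's law: n1 * sin(theta1) = n2 * sin(theta2)
  n2 = n1 * sin(theta1) / sin(theta2)
  sin(36) = 0.587785
  sin(18.6) = 0.318959
  n2 = 1.000 * 0.587785 / 0.318959 = 1.8428

1.8428


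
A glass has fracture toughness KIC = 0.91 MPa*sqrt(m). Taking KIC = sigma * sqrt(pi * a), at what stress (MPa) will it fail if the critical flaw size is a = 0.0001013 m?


Rearrange KIC = sigma * sqrt(pi * a):
  sigma = KIC / sqrt(pi * a)
  sqrt(pi * 0.0001013) = 0.017839
  sigma = 0.91 / 0.017839 = 51.01 MPa

51.01 MPa


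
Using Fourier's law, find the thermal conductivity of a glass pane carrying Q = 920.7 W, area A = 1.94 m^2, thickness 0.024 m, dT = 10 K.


Fourier's law rearranged: k = Q * t / (A * dT)
  Numerator = 920.7 * 0.024 = 22.0968
  Denominator = 1.94 * 10 = 19.4
  k = 22.0968 / 19.4 = 1.139 W/mK

1.139 W/mK


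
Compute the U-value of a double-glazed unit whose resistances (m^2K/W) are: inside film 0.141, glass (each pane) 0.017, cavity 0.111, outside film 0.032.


Total thermal resistance (series):
  R_total = R_in + R_glass + R_air + R_glass + R_out
  R_total = 0.141 + 0.017 + 0.111 + 0.017 + 0.032 = 0.318 m^2K/W
U-value = 1 / R_total = 1 / 0.318 = 3.145 W/m^2K

3.145 W/m^2K


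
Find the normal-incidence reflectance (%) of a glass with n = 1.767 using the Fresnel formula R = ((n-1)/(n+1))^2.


Fresnel reflectance at normal incidence:
  R = ((n - 1)/(n + 1))^2
  (n - 1)/(n + 1) = (1.767 - 1)/(1.767 + 1) = 0.277196
  R = 0.277196^2 = 0.0768376
  R(%) = 0.0768376 * 100 = 7.684%

7.684%


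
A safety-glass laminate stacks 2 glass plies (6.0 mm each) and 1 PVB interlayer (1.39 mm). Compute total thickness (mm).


Total thickness = glass contribution + PVB contribution
  Glass: 2 * 6.0 = 12.0 mm
  PVB: 1 * 1.39 = 1.39 mm
  Total = 12.0 + 1.39 = 13.39 mm

13.39 mm


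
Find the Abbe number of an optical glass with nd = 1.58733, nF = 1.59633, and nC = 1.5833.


Abbe number formula: Vd = (nd - 1) / (nF - nC)
  nd - 1 = 1.58733 - 1 = 0.58733
  nF - nC = 1.59633 - 1.5833 = 0.01303
  Vd = 0.58733 / 0.01303 = 45.08

45.08


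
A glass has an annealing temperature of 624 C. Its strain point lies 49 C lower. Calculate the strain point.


Strain point = annealing point - difference:
  T_strain = 624 - 49 = 575 C

575 C


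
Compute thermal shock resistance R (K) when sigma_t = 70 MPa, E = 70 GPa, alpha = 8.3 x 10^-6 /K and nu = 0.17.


Thermal shock resistance: R = sigma * (1 - nu) / (E * alpha)
  Numerator = 70 * (1 - 0.17) = 58.1
  Denominator = 70 * 1000 * (8.3 x 10^-6) = 0.581
  R = 58.1 / 0.581 = 100.0 K

100.0 K


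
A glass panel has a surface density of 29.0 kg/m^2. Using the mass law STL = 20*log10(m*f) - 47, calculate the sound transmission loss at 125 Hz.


Mass law: STL = 20 * log10(m * f) - 47
  m * f = 29.0 * 125 = 3625
  log10(3625) = 3.55931
  STL = 20 * 3.55931 - 47 = 71.1862 - 47 = 24.2 dB

24.2 dB


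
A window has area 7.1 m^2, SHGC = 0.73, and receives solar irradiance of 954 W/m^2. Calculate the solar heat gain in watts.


Solar heat gain: Q = Area * SHGC * Irradiance
  Q = 7.1 * 0.73 * 954 = 4944.6 W

4944.6 W


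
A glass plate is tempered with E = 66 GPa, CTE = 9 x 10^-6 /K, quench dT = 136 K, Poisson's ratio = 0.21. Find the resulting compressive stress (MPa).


Tempering stress: sigma = E * alpha * dT / (1 - nu)
  E (MPa) = 66 * 1000 = 66000
  Numerator = 66000 * (9 x 10^-6) * 136 = 80.784
  Denominator = 1 - 0.21 = 0.79
  sigma = 80.784 / 0.79 = 102.3 MPa

102.3 MPa


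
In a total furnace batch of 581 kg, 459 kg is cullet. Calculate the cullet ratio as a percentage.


Cullet ratio = (cullet mass / total batch mass) * 100
  Ratio = 459 / 581 * 100 = 79.0%

79.0%


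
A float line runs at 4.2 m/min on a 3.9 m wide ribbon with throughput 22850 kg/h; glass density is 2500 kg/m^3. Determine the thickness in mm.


Ribbon cross-section from mass balance:
  Volume rate = throughput / density = 22850 / 2500 = 9.14 m^3/h
  thickness = volume rate / (speed * 60 * width), i.e.
  thickness = throughput / (60 * speed * width * density) * 1000
  thickness = 22850 / (60 * 4.2 * 3.9 * 2500) * 1000 = 9.3 mm

9.3 mm


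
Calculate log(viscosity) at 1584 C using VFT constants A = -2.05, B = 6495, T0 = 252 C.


VFT equation: log(eta) = A + B / (T - T0)
  T - T0 = 1584 - 252 = 1332
  B / (T - T0) = 6495 / 1332 = 4.876
  log(eta) = -2.05 + 4.876 = 2.826

2.826


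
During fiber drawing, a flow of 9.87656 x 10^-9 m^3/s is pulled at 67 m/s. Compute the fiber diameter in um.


Cross-sectional area from continuity:
  A = Q / v = 9.87656 x 10^-9 / 67 = 1.474113 x 10^-10 m^2
Diameter from circular cross-section:
  d = sqrt(4A / pi) * 10^6 (m -> um)
  d = sqrt(4 * 1.474113 x 10^-10 / pi) * 10^6 = 13.7 um

13.7 um


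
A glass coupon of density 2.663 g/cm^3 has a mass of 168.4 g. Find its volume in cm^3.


Rearrange rho = m / V:
  V = m / rho
  V = 168.4 / 2.663 = 63.237 cm^3

63.237 cm^3


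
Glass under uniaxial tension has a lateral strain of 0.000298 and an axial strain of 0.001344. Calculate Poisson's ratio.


Poisson's ratio: nu = lateral strain / axial strain
  nu = 0.000298 / 0.001344 = 0.2217

0.2217


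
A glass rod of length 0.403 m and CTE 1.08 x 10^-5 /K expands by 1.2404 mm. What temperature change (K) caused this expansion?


Rearrange dL = alpha * L0 * dT for dT:
  dT = dL / (alpha * L0)
  dL (m) = 1.2404 / 1000 = 0.0012404
  dT = 0.0012404 / ((1.08 x 10^-5) * 0.403) = 285.0 K

285.0 K


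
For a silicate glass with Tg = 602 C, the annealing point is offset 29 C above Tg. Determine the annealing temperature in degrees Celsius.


The annealing temperature is Tg plus the offset:
  T_anneal = 602 + 29 = 631 C

631 C


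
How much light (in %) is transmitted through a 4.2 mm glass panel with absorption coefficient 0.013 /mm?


Beer-Lambert law: T = exp(-alpha * thickness)
  exponent = -0.013 * 4.2 = -0.0546
  T = exp(-0.0546) = 0.9469
  Percentage = 0.9469 * 100 = 94.69%

94.69%


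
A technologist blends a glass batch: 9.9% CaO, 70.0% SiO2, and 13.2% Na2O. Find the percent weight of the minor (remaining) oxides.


Sum the three major oxides:
  SiO2 + Na2O + CaO = 70.0 + 13.2 + 9.9 = 93.1%
Subtract from 100%:
  Others = 100 - 93.1 = 6.9%

6.9%


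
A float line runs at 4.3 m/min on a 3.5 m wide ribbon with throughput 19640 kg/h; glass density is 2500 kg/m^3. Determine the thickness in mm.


Ribbon cross-section from mass balance:
  Volume rate = throughput / density = 19640 / 2500 = 7.856 m^3/h
  thickness = volume rate / (speed * 60 * width), i.e.
  thickness = throughput / (60 * speed * width * density) * 1000
  thickness = 19640 / (60 * 4.3 * 3.5 * 2500) * 1000 = 8.7 mm

8.7 mm


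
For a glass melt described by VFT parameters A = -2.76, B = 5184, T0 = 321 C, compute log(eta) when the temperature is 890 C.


VFT equation: log(eta) = A + B / (T - T0)
  T - T0 = 890 - 321 = 569
  B / (T - T0) = 5184 / 569 = 9.111
  log(eta) = -2.76 + 9.111 = 6.351

6.351


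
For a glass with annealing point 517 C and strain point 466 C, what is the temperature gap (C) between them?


Gap = T_anneal - T_strain:
  gap = 517 - 466 = 51 C

51 C


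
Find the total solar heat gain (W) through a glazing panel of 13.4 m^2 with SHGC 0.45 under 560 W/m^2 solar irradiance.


Solar heat gain: Q = Area * SHGC * Irradiance
  Q = 13.4 * 0.45 * 560 = 3376.8 W

3376.8 W


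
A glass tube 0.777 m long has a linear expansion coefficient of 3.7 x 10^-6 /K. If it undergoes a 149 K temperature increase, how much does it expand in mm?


Thermal expansion formula: dL = alpha * L0 * dT
  dL = (3.7 x 10^-6) * 0.777 * 149 = 0.00042836 m
Convert to mm: 0.00042836 * 1000 = 0.4284 mm

0.4284 mm


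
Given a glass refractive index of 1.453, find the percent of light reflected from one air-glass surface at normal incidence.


Fresnel reflectance at normal incidence:
  R = ((n - 1)/(n + 1))^2
  (n - 1)/(n + 1) = (1.453 - 1)/(1.453 + 1) = 0.184672
  R = 0.184672^2 = 0.0341037
  R(%) = 0.0341037 * 100 = 3.41%

3.41%


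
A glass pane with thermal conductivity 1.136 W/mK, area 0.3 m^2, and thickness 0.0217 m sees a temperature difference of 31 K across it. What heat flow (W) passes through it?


Fourier's law: Q = k * A * dT / t
  Q = 1.136 * 0.3 * 31 / 0.0217
  Q = 10.5648 / 0.0217 = 486.9 W

486.9 W


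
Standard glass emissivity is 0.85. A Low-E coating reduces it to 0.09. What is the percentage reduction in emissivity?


Percentage reduction = (1 - coated/uncoated) * 100
  Ratio = 0.09 / 0.85 = 0.1059
  Reduction = (1 - 0.1059) * 100 = 89.4%

89.4%


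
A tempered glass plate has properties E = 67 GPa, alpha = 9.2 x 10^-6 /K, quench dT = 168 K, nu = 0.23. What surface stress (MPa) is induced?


Tempering stress: sigma = E * alpha * dT / (1 - nu)
  E (MPa) = 67 * 1000 = 67000
  Numerator = 67000 * (9.2 x 10^-6) * 168 = 103.5552
  Denominator = 1 - 0.23 = 0.77
  sigma = 103.5552 / 0.77 = 134.5 MPa

134.5 MPa


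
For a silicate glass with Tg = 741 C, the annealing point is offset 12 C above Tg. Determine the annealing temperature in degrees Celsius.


The annealing temperature is Tg plus the offset:
  T_anneal = 741 + 12 = 753 C

753 C


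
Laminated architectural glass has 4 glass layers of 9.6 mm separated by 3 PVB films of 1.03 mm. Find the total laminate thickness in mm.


Total thickness = glass contribution + PVB contribution
  Glass: 4 * 9.6 = 38.4 mm
  PVB: 3 * 1.03 = 3.09 mm
  Total = 38.4 + 3.09 = 41.49 mm

41.49 mm


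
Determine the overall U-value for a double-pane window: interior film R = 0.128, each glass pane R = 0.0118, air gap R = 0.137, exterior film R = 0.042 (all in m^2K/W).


Total thermal resistance (series):
  R_total = R_in + R_glass + R_air + R_glass + R_out
  R_total = 0.128 + 0.0118 + 0.137 + 0.0118 + 0.042 = 0.3306 m^2K/W
U-value = 1 / R_total = 1 / 0.3306 = 3.025 W/m^2K

3.025 W/m^2K


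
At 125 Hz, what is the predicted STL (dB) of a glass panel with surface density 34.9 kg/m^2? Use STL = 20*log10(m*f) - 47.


Mass law: STL = 20 * log10(m * f) - 47
  m * f = 34.9 * 125 = 4362.5
  log10(4362.5) = 3.63974
  STL = 20 * 3.63974 - 47 = 72.7948 - 47 = 25.8 dB

25.8 dB


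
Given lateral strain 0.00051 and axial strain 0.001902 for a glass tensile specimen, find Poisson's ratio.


Poisson's ratio: nu = lateral strain / axial strain
  nu = 0.00051 / 0.001902 = 0.2681

0.2681


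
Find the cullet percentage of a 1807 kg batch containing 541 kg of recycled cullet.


Cullet ratio = (cullet mass / total batch mass) * 100
  Ratio = 541 / 1807 * 100 = 29.94%

29.94%


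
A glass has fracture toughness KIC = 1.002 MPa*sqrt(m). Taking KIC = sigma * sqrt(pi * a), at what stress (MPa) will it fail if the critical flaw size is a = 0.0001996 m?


Rearrange KIC = sigma * sqrt(pi * a):
  sigma = KIC / sqrt(pi * a)
  sqrt(pi * 0.0001996) = 0.025041
  sigma = 1.002 / 0.025041 = 40.01 MPa

40.01 MPa


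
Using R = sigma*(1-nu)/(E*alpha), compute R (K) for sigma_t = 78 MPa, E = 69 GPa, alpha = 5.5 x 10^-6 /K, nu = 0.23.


Thermal shock resistance: R = sigma * (1 - nu) / (E * alpha)
  Numerator = 78 * (1 - 0.23) = 60.06
  Denominator = 69 * 1000 * (5.5 x 10^-6) = 0.3795
  R = 60.06 / 0.3795 = 158.3 K

158.3 K


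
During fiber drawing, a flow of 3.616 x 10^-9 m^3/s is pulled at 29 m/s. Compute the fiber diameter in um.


Cross-sectional area from continuity:
  A = Q / v = 3.616 x 10^-9 / 29 = 1.246897 x 10^-10 m^2
Diameter from circular cross-section:
  d = sqrt(4A / pi) * 10^6 (m -> um)
  d = sqrt(4 * 1.246897 x 10^-10 / pi) * 10^6 = 12.6 um

12.6 um


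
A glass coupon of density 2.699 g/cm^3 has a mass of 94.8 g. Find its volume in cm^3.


Rearrange rho = m / V:
  V = m / rho
  V = 94.8 / 2.699 = 35.124 cm^3

35.124 cm^3


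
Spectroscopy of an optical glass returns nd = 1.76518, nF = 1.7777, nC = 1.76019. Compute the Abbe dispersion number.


Abbe number formula: Vd = (nd - 1) / (nF - nC)
  nd - 1 = 1.76518 - 1 = 0.76518
  nF - nC = 1.7777 - 1.76019 = 0.01751
  Vd = 0.76518 / 0.01751 = 43.7

43.7


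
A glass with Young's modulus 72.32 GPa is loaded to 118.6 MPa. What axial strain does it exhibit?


Rearrange E = sigma / epsilon:
  epsilon = sigma / E
  E (MPa) = 72.32 * 1000 = 72320
  epsilon = 118.6 / 72320 = 0.00164

0.00164


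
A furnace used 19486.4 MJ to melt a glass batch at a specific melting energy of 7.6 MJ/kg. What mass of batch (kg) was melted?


Rearrange E = m * s for m:
  m = E / s
  m = 19486.4 / 7.6 = 2564.0 kg

2564.0 kg


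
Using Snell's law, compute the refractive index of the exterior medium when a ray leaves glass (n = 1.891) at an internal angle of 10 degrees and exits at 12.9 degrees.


Apply Snell's law: n1 * sin(theta1) = n2 * sin(theta2)
  n2 = n1 * sin(theta1) / sin(theta2)
  sin(10) = 0.173648
  sin(12.9) = 0.22325
  n2 = 1.891 * 0.173648 / 0.22325 = 1.4709

1.4709


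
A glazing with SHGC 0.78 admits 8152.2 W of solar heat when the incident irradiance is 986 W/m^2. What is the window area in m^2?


Rearrange Q = Area * SHGC * Irradiance:
  Area = Q / (SHGC * Irradiance)
  Area = 8152.2 / (0.78 * 986) = 10.6 m^2

10.6 m^2


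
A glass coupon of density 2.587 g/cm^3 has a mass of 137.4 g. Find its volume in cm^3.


Rearrange rho = m / V:
  V = m / rho
  V = 137.4 / 2.587 = 53.112 cm^3

53.112 cm^3


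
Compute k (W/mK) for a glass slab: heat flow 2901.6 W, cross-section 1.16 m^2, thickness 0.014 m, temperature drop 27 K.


Fourier's law rearranged: k = Q * t / (A * dT)
  Numerator = 2901.6 * 0.014 = 40.6224
  Denominator = 1.16 * 27 = 31.32
  k = 40.6224 / 31.32 = 1.297 W/mK

1.297 W/mK


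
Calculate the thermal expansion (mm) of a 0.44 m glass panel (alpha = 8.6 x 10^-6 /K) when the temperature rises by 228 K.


Thermal expansion formula: dL = alpha * L0 * dT
  dL = (8.6 x 10^-6) * 0.44 * 228 = 0.00086275 m
Convert to mm: 0.00086275 * 1000 = 0.8628 mm

0.8628 mm


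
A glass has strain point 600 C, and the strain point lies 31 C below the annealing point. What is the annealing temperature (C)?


T_anneal = T_strain + gap:
  T_anneal = 600 + 31 = 631 C

631 C


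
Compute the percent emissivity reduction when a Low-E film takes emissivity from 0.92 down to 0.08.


Percentage reduction = (1 - coated/uncoated) * 100
  Ratio = 0.08 / 0.92 = 0.087
  Reduction = (1 - 0.087) * 100 = 91.3%

91.3%


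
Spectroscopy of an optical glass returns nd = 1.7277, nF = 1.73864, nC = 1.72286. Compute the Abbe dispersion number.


Abbe number formula: Vd = (nd - 1) / (nF - nC)
  nd - 1 = 1.7277 - 1 = 0.7277
  nF - nC = 1.73864 - 1.72286 = 0.01578
  Vd = 0.7277 / 0.01578 = 46.12

46.12


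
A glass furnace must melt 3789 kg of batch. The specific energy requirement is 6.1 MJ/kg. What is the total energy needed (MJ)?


Total energy = mass * specific energy
  E = 3789 * 6.1 = 23112.9 MJ

23112.9 MJ


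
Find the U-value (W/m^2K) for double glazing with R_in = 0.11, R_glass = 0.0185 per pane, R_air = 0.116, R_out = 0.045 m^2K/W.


Total thermal resistance (series):
  R_total = R_in + R_glass + R_air + R_glass + R_out
  R_total = 0.11 + 0.0185 + 0.116 + 0.0185 + 0.045 = 0.308 m^2K/W
U-value = 1 / R_total = 1 / 0.308 = 3.247 W/m^2K

3.247 W/m^2K


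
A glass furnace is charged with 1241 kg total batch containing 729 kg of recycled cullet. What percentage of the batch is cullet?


Cullet ratio = (cullet mass / total batch mass) * 100
  Ratio = 729 / 1241 * 100 = 58.74%

58.74%


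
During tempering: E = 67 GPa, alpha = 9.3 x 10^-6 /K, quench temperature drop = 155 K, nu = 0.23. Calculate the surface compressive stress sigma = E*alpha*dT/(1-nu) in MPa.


Tempering stress: sigma = E * alpha * dT / (1 - nu)
  E (MPa) = 67 * 1000 = 67000
  Numerator = 67000 * (9.3 x 10^-6) * 155 = 96.5805
  Denominator = 1 - 0.23 = 0.77
  sigma = 96.5805 / 0.77 = 125.4 MPa

125.4 MPa


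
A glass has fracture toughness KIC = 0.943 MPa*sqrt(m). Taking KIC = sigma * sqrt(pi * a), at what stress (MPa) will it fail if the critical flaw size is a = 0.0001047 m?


Rearrange KIC = sigma * sqrt(pi * a):
  sigma = KIC / sqrt(pi * a)
  sqrt(pi * 0.0001047) = 0.018136
  sigma = 0.943 / 0.018136 = 52.0 MPa

52.0 MPa


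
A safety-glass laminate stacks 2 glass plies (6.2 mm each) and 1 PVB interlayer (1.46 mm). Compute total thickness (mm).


Total thickness = glass contribution + PVB contribution
  Glass: 2 * 6.2 = 12.4 mm
  PVB: 1 * 1.46 = 1.46 mm
  Total = 12.4 + 1.46 = 13.86 mm

13.86 mm


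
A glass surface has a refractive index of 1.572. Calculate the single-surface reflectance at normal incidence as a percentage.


Fresnel reflectance at normal incidence:
  R = ((n - 1)/(n + 1))^2
  (n - 1)/(n + 1) = (1.572 - 1)/(1.572 + 1) = 0.222395
  R = 0.222395^2 = 0.0494595
  R(%) = 0.0494595 * 100 = 4.946%

4.946%


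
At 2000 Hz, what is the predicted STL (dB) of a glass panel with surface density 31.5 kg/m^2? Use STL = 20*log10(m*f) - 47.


Mass law: STL = 20 * log10(m * f) - 47
  m * f = 31.5 * 2000 = 63000
  log10(63000) = 4.79934
  STL = 20 * 4.79934 - 47 = 95.9868 - 47 = 49.0 dB

49.0 dB


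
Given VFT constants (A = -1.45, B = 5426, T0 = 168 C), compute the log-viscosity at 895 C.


VFT equation: log(eta) = A + B / (T - T0)
  T - T0 = 895 - 168 = 727
  B / (T - T0) = 5426 / 727 = 7.464
  log(eta) = -1.45 + 7.464 = 6.014

6.014


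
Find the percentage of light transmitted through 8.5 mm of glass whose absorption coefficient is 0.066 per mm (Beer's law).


Beer-Lambert law: T = exp(-alpha * thickness)
  exponent = -0.066 * 8.5 = -0.561
  T = exp(-0.561) = 0.5706
  Percentage = 0.5706 * 100 = 57.06%

57.06%


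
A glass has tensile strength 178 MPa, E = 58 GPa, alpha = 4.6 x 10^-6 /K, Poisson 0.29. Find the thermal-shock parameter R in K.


Thermal shock resistance: R = sigma * (1 - nu) / (E * alpha)
  Numerator = 178 * (1 - 0.29) = 126.38
  Denominator = 58 * 1000 * (4.6 x 10^-6) = 0.2668
  R = 126.38 / 0.2668 = 473.7 K

473.7 K


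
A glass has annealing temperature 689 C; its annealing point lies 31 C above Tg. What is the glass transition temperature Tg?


Rearrange T_anneal = Tg + offset for Tg:
  Tg = T_anneal - offset = 689 - 31 = 658 C

658 C


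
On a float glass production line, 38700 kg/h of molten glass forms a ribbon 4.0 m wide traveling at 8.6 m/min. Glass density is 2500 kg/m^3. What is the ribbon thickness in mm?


Ribbon cross-section from mass balance:
  Volume rate = throughput / density = 38700 / 2500 = 15.48 m^3/h
  thickness = volume rate / (speed * 60 * width), i.e.
  thickness = throughput / (60 * speed * width * density) * 1000
  thickness = 38700 / (60 * 8.6 * 4.0 * 2500) * 1000 = 7.5 mm

7.5 mm


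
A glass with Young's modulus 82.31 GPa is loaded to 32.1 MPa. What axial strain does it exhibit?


Rearrange E = sigma / epsilon:
  epsilon = sigma / E
  E (MPa) = 82.31 * 1000 = 82310
  epsilon = 32.1 / 82310 = 0.00039

0.00039


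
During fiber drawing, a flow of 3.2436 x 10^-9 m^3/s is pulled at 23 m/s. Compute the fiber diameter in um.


Cross-sectional area from continuity:
  A = Q / v = 3.2436 x 10^-9 / 23 = 1.410261 x 10^-10 m^2
Diameter from circular cross-section:
  d = sqrt(4A / pi) * 10^6 (m -> um)
  d = sqrt(4 * 1.410261 x 10^-10 / pi) * 10^6 = 13.4 um

13.4 um


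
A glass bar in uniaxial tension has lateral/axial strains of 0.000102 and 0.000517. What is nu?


Poisson's ratio: nu = lateral strain / axial strain
  nu = 0.000102 / 0.000517 = 0.1973

0.1973


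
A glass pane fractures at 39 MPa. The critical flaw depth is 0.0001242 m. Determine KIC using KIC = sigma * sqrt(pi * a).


Fracture toughness: KIC = sigma * sqrt(pi * a)
  pi * a = pi * 0.0001242 = 0.000390186
  sqrt(pi * a) = 0.019753
  KIC = 39 * 0.019753 = 0.77 MPa*sqrt(m)

0.77 MPa*sqrt(m)


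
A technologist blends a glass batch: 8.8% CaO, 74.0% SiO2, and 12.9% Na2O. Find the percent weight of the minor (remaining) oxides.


Sum the three major oxides:
  SiO2 + Na2O + CaO = 74.0 + 12.9 + 8.8 = 95.7%
Subtract from 100%:
  Others = 100 - 95.7 = 4.3%

4.3%


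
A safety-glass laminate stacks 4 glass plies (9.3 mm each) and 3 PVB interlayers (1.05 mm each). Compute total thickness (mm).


Total thickness = glass contribution + PVB contribution
  Glass: 4 * 9.3 = 37.2 mm
  PVB: 3 * 1.05 = 3.15 mm
  Total = 37.2 + 3.15 = 40.35 mm

40.35 mm


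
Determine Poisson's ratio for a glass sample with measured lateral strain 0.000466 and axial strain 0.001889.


Poisson's ratio: nu = lateral strain / axial strain
  nu = 0.000466 / 0.001889 = 0.2467

0.2467


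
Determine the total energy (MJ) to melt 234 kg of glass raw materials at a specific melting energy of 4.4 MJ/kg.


Total energy = mass * specific energy
  E = 234 * 4.4 = 1029.6 MJ

1029.6 MJ


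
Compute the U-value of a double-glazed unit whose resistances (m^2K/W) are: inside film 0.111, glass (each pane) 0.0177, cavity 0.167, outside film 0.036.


Total thermal resistance (series):
  R_total = R_in + R_glass + R_air + R_glass + R_out
  R_total = 0.111 + 0.0177 + 0.167 + 0.0177 + 0.036 = 0.3494 m^2K/W
U-value = 1 / R_total = 1 / 0.3494 = 2.862 W/m^2K

2.862 W/m^2K


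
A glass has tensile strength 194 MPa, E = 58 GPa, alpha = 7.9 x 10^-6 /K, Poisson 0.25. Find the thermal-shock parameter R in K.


Thermal shock resistance: R = sigma * (1 - nu) / (E * alpha)
  Numerator = 194 * (1 - 0.25) = 145.5
  Denominator = 58 * 1000 * (7.9 x 10^-6) = 0.4582
  R = 145.5 / 0.4582 = 317.5 K

317.5 K


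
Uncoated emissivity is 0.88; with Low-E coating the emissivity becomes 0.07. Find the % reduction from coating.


Percentage reduction = (1 - coated/uncoated) * 100
  Ratio = 0.07 / 0.88 = 0.0795
  Reduction = (1 - 0.0795) * 100 = 92.0%

92.0%


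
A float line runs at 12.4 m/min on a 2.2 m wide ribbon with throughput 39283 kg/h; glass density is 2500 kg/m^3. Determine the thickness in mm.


Ribbon cross-section from mass balance:
  Volume rate = throughput / density = 39283 / 2500 = 15.7132 m^3/h
  thickness = volume rate / (speed * 60 * width), i.e.
  thickness = throughput / (60 * speed * width * density) * 1000
  thickness = 39283 / (60 * 12.4 * 2.2 * 2500) * 1000 = 9.6 mm

9.6 mm


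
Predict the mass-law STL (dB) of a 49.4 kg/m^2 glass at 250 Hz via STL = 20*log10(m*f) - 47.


Mass law: STL = 20 * log10(m * f) - 47
  m * f = 49.4 * 250 = 12350
  log10(12350) = 4.09167
  STL = 20 * 4.09167 - 47 = 81.8334 - 47 = 34.8 dB

34.8 dB


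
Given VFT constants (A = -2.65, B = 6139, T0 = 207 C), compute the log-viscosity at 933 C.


VFT equation: log(eta) = A + B / (T - T0)
  T - T0 = 933 - 207 = 726
  B / (T - T0) = 6139 / 726 = 8.456
  log(eta) = -2.65 + 8.456 = 5.806

5.806


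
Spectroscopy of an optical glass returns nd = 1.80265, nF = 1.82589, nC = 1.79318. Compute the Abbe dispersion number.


Abbe number formula: Vd = (nd - 1) / (nF - nC)
  nd - 1 = 1.80265 - 1 = 0.80265
  nF - nC = 1.82589 - 1.79318 = 0.03271
  Vd = 0.80265 / 0.03271 = 24.54

24.54


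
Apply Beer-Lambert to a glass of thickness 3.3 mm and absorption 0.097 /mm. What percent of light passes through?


Beer-Lambert law: T = exp(-alpha * thickness)
  exponent = -0.097 * 3.3 = -0.3201
  T = exp(-0.3201) = 0.7261
  Percentage = 0.7261 * 100 = 72.61%

72.61%


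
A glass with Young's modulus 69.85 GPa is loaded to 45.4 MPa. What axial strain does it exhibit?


Rearrange E = sigma / epsilon:
  epsilon = sigma / E
  E (MPa) = 69.85 * 1000 = 69850
  epsilon = 45.4 / 69850 = 0.00065

0.00065


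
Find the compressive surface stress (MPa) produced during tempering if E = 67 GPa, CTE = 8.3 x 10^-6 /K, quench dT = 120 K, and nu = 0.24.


Tempering stress: sigma = E * alpha * dT / (1 - nu)
  E (MPa) = 67 * 1000 = 67000
  Numerator = 67000 * (8.3 x 10^-6) * 120 = 66.732
  Denominator = 1 - 0.24 = 0.76
  sigma = 66.732 / 0.76 = 87.8 MPa

87.8 MPa


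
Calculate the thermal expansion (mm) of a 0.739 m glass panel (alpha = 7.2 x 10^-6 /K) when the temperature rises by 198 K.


Thermal expansion formula: dL = alpha * L0 * dT
  dL = (7.2 x 10^-6) * 0.739 * 198 = 0.00105352 m
Convert to mm: 0.00105352 * 1000 = 1.0535 mm

1.0535 mm


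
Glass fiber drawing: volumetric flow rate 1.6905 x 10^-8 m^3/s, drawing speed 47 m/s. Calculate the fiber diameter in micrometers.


Cross-sectional area from continuity:
  A = Q / v = 1.6905 x 10^-8 / 47 = 3.596809 x 10^-10 m^2
Diameter from circular cross-section:
  d = sqrt(4A / pi) * 10^6 (m -> um)
  d = sqrt(4 * 3.596809 x 10^-10 / pi) * 10^6 = 21.4 um

21.4 um


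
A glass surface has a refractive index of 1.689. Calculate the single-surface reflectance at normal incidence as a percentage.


Fresnel reflectance at normal incidence:
  R = ((n - 1)/(n + 1))^2
  (n - 1)/(n + 1) = (1.689 - 1)/(1.689 + 1) = 0.256229
  R = 0.256229^2 = 0.0656533
  R(%) = 0.0656533 * 100 = 6.565%

6.565%


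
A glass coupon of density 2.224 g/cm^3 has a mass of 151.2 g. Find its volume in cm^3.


Rearrange rho = m / V:
  V = m / rho
  V = 151.2 / 2.224 = 67.986 cm^3

67.986 cm^3


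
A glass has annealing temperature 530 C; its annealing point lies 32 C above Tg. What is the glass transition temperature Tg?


Rearrange T_anneal = Tg + offset for Tg:
  Tg = T_anneal - offset = 530 - 32 = 498 C

498 C


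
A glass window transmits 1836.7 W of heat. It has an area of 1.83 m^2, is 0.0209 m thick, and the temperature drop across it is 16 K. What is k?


Fourier's law rearranged: k = Q * t / (A * dT)
  Numerator = 1836.7 * 0.0209 = 38.38703
  Denominator = 1.83 * 16 = 29.28
  k = 38.38703 / 29.28 = 1.311 W/mK

1.311 W/mK


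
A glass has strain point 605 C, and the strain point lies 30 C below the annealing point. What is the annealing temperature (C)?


T_anneal = T_strain + gap:
  T_anneal = 605 + 30 = 635 C

635 C


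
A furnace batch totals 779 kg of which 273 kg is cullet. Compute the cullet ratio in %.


Cullet ratio = (cullet mass / total batch mass) * 100
  Ratio = 273 / 779 * 100 = 35.04%

35.04%


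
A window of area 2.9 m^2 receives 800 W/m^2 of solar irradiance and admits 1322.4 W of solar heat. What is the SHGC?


Rearrange Q = Area * SHGC * Irradiance:
  SHGC = Q / (Area * Irradiance)
  SHGC = 1322.4 / (2.9 * 800) = 0.57

0.57


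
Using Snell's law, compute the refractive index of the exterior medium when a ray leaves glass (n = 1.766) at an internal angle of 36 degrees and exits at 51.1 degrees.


Apply Snell's law: n1 * sin(theta1) = n2 * sin(theta2)
  n2 = n1 * sin(theta1) / sin(theta2)
  sin(36) = 0.587785
  sin(51.1) = 0.778243
  n2 = 1.766 * 0.587785 / 0.778243 = 1.3338

1.3338


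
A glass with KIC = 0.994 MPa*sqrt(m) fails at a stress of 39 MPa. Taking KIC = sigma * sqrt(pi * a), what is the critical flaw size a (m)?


Rearrange KIC = sigma * sqrt(pi * a):
  sqrt(pi * a) = KIC / sigma
  sqrt(pi * a) = 0.994 / 39 = 0.025487
  a = (KIC / sigma)^2 / pi
  a = 0.025487^2 / pi = 0.0002068 m

0.0002068 m


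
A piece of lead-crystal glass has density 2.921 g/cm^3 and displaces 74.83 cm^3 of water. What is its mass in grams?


Rearrange rho = m / V:
  m = rho * V
  m = 2.921 * 74.83 = 218.578 g

218.578 g


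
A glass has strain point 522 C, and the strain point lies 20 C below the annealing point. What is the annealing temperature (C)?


T_anneal = T_strain + gap:
  T_anneal = 522 + 20 = 542 C

542 C


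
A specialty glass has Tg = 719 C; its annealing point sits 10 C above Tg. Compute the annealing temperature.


The annealing temperature is Tg plus the offset:
  T_anneal = 719 + 10 = 729 C

729 C


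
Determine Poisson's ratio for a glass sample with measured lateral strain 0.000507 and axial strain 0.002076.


Poisson's ratio: nu = lateral strain / axial strain
  nu = 0.000507 / 0.002076 = 0.2442

0.2442


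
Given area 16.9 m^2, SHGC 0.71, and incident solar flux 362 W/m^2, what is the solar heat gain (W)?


Solar heat gain: Q = Area * SHGC * Irradiance
  Q = 16.9 * 0.71 * 362 = 4343.6 W

4343.6 W


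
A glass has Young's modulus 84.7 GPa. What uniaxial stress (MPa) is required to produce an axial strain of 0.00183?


Rearrange E = sigma / epsilon:
  sigma = E * epsilon
  E (MPa) = 84.7 * 1000 = 84700
  sigma = 84700 * 0.00183 = 155.0 MPa

155.0 MPa


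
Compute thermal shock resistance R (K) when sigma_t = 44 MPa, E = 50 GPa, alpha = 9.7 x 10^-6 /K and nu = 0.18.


Thermal shock resistance: R = sigma * (1 - nu) / (E * alpha)
  Numerator = 44 * (1 - 0.18) = 36.08
  Denominator = 50 * 1000 * (9.7 x 10^-6) = 0.485
  R = 36.08 / 0.485 = 74.4 K

74.4 K


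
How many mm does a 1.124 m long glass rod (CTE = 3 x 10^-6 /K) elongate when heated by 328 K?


Thermal expansion formula: dL = alpha * L0 * dT
  dL = (3 x 10^-6) * 1.124 * 328 = 0.00110602 m
Convert to mm: 0.00110602 * 1000 = 1.106 mm

1.106 mm


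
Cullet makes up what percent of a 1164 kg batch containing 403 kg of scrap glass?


Cullet ratio = (cullet mass / total batch mass) * 100
  Ratio = 403 / 1164 * 100 = 34.62%

34.62%


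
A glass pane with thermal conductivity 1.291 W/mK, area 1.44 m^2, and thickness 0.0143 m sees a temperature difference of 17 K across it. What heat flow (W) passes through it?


Fourier's law: Q = k * A * dT / t
  Q = 1.291 * 1.44 * 17 / 0.0143
  Q = 31.60368 / 0.0143 = 2210 W

2210 W


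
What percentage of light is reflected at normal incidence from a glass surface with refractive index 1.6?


Fresnel reflectance at normal incidence:
  R = ((n - 1)/(n + 1))^2
  (n - 1)/(n + 1) = (1.6 - 1)/(1.6 + 1) = 0.230769
  R = 0.230769^2 = 0.0532543
  R(%) = 0.0532543 * 100 = 5.325%

5.325%


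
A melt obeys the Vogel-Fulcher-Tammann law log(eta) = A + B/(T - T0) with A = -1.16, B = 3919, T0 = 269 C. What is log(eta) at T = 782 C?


VFT equation: log(eta) = A + B / (T - T0)
  T - T0 = 782 - 269 = 513
  B / (T - T0) = 3919 / 513 = 7.639
  log(eta) = -1.16 + 7.639 = 6.479

6.479


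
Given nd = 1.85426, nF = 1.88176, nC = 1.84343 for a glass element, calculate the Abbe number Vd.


Abbe number formula: Vd = (nd - 1) / (nF - nC)
  nd - 1 = 1.85426 - 1 = 0.85426
  nF - nC = 1.88176 - 1.84343 = 0.03833
  Vd = 0.85426 / 0.03833 = 22.29

22.29


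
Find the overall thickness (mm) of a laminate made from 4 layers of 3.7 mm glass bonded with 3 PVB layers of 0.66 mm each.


Total thickness = glass contribution + PVB contribution
  Glass: 4 * 3.7 = 14.8 mm
  PVB: 3 * 0.66 = 1.98 mm
  Total = 14.8 + 1.98 = 16.78 mm

16.78 mm


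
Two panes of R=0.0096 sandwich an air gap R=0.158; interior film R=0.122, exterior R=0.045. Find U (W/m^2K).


Total thermal resistance (series):
  R_total = R_in + R_glass + R_air + R_glass + R_out
  R_total = 0.122 + 0.0096 + 0.158 + 0.0096 + 0.045 = 0.3442 m^2K/W
U-value = 1 / R_total = 1 / 0.3442 = 2.905 W/m^2K

2.905 W/m^2K


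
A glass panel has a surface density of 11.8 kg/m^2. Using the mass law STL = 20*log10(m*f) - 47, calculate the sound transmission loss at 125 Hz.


Mass law: STL = 20 * log10(m * f) - 47
  m * f = 11.8 * 125 = 1475
  log10(1475) = 3.16879
  STL = 20 * 3.16879 - 47 = 63.3758 - 47 = 16.4 dB

16.4 dB


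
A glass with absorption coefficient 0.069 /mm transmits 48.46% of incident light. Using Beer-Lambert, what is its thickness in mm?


Rearrange T = exp(-alpha * thickness):
  thickness = -ln(T) / alpha
  T = 48.46/100 = 0.4846
  ln(T) = -0.72443
  -ln(T) = 0.72443
  thickness = 0.72443 / 0.069 = 10.5 mm

10.5 mm


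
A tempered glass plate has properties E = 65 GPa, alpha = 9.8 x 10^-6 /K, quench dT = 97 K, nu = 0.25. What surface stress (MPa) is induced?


Tempering stress: sigma = E * alpha * dT / (1 - nu)
  E (MPa) = 65 * 1000 = 65000
  Numerator = 65000 * (9.8 x 10^-6) * 97 = 61.789
  Denominator = 1 - 0.25 = 0.75
  sigma = 61.789 / 0.75 = 82.4 MPa

82.4 MPa


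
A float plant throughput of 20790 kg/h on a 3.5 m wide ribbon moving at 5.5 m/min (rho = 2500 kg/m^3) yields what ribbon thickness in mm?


Ribbon cross-section from mass balance:
  Volume rate = throughput / density = 20790 / 2500 = 8.316 m^3/h
  thickness = volume rate / (speed * 60 * width), i.e.
  thickness = throughput / (60 * speed * width * density) * 1000
  thickness = 20790 / (60 * 5.5 * 3.5 * 2500) * 1000 = 7.2 mm

7.2 mm
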